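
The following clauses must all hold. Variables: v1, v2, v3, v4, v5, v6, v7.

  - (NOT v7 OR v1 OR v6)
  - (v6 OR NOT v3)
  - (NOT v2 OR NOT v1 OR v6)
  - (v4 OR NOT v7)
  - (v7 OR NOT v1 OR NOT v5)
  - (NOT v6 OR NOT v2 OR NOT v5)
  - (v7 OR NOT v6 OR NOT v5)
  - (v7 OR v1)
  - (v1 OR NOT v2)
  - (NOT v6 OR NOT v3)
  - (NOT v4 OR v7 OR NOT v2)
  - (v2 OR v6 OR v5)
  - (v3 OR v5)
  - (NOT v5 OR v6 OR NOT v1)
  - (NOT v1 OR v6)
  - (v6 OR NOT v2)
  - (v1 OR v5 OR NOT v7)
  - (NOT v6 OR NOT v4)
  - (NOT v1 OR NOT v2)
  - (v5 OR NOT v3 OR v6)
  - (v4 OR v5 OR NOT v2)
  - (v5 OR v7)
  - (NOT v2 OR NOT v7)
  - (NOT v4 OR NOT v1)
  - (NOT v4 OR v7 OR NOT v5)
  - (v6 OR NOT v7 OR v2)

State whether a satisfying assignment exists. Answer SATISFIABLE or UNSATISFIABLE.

v6 = True:
  propagation gives v3=False, v5=True, v2=False, v7=True; an empty clause results — contradiction.
v6 = False:
  propagation gives v3=False, v5=True, v1=False, v7=False; an empty clause results — contradiction.
Every branch closes, so no satisfying assignment exists.

UNSATISFIABLE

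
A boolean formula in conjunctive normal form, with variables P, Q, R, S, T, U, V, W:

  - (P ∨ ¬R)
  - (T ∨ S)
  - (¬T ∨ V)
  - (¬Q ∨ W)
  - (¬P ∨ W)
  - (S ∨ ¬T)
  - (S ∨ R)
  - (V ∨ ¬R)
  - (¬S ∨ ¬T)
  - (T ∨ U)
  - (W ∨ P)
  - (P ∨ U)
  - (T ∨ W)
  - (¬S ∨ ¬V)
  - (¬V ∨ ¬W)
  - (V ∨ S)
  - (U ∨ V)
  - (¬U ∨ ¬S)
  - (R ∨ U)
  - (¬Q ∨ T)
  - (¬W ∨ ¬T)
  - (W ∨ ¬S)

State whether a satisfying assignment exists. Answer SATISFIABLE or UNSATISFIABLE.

UNSATISFIABLE

S = True:
  propagation gives T=False, U=True; an empty clause results — contradiction.
S = False:
  propagation gives T=True; an empty clause results — contradiction.
Every branch closes, so no satisfying assignment exists.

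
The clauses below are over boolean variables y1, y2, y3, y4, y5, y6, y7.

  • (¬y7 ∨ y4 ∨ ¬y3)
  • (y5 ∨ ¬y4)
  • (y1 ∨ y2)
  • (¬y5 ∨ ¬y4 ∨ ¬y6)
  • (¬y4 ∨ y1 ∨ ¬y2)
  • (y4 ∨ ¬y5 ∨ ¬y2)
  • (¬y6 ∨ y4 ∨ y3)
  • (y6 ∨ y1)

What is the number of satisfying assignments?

21

Case analysis on y4 and y1:
  y4=T, y1=T: forces y5=T; y6=F; y2, y3, y7 free → 2^3 = 8.
  y4=T, y1=F: a clause becomes empty — 0.
  y4=F, y1=T: 12 of the 32 assignments to (y2,y3,y5,y6,y7) work.
  y4=F, y1=F: remaining (y2,y3,y5,y6,y7) ∈ {(T,T,F,T,F)} — 1.
Total: 8 + 0 + 12 + 1 = 21.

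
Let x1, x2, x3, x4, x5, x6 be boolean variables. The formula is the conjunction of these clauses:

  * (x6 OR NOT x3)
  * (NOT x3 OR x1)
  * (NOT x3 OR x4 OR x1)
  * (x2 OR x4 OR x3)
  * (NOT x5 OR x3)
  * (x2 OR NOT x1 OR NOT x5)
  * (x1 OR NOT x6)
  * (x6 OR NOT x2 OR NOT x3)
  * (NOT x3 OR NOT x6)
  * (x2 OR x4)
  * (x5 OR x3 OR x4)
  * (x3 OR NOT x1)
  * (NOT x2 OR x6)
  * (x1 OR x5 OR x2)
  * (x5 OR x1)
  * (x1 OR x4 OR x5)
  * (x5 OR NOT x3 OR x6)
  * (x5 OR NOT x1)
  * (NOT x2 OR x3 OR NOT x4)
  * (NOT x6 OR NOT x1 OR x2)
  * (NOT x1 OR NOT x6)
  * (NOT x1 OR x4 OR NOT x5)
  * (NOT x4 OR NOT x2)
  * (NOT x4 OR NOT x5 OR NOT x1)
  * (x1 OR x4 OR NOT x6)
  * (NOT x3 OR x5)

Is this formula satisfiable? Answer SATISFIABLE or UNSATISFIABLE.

UNSATISFIABLE

x1 = True:
  propagation gives x3=True, x6=True; an empty clause results — contradiction.
x1 = False:
  propagation gives x3=False, x5=False; an empty clause results — contradiction.
Every branch closes, so no satisfying assignment exists.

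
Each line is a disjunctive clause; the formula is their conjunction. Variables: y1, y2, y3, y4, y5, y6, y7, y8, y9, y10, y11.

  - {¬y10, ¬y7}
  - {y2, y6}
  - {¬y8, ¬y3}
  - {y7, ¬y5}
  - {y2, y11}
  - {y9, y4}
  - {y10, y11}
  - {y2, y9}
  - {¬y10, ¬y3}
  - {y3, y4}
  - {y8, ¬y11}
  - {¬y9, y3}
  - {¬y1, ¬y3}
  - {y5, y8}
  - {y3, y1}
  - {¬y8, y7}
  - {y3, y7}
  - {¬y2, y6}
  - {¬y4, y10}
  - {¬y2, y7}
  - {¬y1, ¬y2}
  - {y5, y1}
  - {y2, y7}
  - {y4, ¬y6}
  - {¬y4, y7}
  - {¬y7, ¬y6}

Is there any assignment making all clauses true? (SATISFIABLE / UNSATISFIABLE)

y7 = True:
  propagation gives y10=False, y11=True, y8=True, y3=False; an empty clause results — contradiction.
y7 = False:
  propagation gives y5=False, y8=True; an empty clause results — contradiction.
Every branch closes, so no satisfying assignment exists.

UNSATISFIABLE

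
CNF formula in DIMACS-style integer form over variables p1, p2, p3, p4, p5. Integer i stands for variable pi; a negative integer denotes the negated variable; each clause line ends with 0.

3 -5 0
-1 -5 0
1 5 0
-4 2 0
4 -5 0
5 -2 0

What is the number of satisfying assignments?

3

The models are:
  p1=F p2=T p3=T p4=T p5=T
  p1=T p2=F p3=F p4=F p5=F
  p1=T p2=F p3=T p4=F p5=F
Count: 3.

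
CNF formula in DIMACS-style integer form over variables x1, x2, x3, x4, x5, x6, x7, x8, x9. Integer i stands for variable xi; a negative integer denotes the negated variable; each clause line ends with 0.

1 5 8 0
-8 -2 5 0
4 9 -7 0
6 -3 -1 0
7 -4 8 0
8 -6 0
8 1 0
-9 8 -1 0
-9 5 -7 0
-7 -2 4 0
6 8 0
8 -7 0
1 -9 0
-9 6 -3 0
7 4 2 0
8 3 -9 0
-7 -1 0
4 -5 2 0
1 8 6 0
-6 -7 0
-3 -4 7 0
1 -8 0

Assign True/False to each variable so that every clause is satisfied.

Set x1 = True and propagate.
  then x7 is forced to False.
Branch on x2: take x2 = False.
  then x4 is forced to True.
  then x8 is forced to True.
  then x3 is forced to False.
x5, x6, x9 are now unconstrained; take x5 = False, x6 = True, x9 = False.
Every clause has at least one true literal under this assignment.
Check each clause:
  1. (x8 || x5 || x1) — x8 is true.
  2. (!x8 || x5 || !x2) — !x2 is true.
  3. (x9 || x4 || !x7) — x4 is true.
  4. (!x1 || x6 || !x3) — !x3 is true.
  5. (x7 || x8 || !x4) — x8 is true.
  6. (!x6 || x8) — x8 is true.
  7. (x8 || x1) — x8 is true.
  8. (!x1 || x8 || !x9) — x8 is true.
  9. (!x7 || x5 || !x9) — !x7 is true.
  10. (!x7 || x4 || !x2) — !x7 is true.
  11. (x8 || x6) — x8 is true.
  12. (x8 || !x7) — x8 is true.
  13. (x1 || !x9) — x1 is true.
  14. (!x9 || !x3 || x6) — !x3 is true.
  15. (x4 || x7 || x2) — x4 is true.
  16. (x8 || !x9 || x3) — x8 is true.
  17. (!x7 || !x1) — !x7 is true.
  18. (x2 || x4 || !x5) — !x5 is true.
  19. (x8 || x1 || x6) — x8 is true.
  20. (!x6 || !x7) — !x7 is true.
  21. (!x3 || !x4 || x7) — !x3 is true.
  22. (x1 || !x8) — x1 is true.

x1=T  x2=F  x3=F  x4=T  x5=F  x6=T  x7=F  x8=T  x9=F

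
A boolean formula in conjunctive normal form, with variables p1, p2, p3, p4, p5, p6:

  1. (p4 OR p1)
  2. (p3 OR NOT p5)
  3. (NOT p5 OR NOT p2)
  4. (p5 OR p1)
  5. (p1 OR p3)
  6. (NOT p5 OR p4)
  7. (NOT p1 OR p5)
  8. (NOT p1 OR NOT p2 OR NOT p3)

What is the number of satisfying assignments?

4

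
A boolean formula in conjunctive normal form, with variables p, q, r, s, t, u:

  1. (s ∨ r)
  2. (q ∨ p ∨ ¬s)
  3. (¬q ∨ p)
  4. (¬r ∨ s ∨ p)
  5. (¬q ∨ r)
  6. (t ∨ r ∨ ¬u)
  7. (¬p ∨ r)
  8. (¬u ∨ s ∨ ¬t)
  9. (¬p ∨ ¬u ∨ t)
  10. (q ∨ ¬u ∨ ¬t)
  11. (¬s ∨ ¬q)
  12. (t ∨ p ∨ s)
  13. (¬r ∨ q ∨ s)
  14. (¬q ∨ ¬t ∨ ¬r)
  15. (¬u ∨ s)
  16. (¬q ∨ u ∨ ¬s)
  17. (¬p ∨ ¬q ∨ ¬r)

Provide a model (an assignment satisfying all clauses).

p = True, q = False, r = True, s = True, t = True, u = False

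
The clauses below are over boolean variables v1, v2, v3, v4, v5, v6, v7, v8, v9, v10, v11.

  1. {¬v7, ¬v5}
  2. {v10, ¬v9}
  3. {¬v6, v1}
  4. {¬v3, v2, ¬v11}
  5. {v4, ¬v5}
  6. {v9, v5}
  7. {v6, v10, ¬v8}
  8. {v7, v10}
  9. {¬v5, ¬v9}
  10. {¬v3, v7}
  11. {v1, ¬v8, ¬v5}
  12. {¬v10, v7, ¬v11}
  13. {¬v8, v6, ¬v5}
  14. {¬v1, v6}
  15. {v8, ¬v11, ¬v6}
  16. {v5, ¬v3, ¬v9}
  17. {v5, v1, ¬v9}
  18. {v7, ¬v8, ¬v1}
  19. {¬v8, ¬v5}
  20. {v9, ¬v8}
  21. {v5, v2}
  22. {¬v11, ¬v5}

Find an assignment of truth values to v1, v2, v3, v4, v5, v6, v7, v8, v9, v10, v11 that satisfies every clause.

v1=True, v2=True, v3=False, v4=True, v5=False, v6=True, v7=True, v8=True, v9=True, v10=True, v11=False

Check each clause:
  1. {¬v5, ¬v7} — ¬v5 is true.
  2. {¬v9, v10} — v10 is true.
  3. {¬v6, v1} — v1 is true.
  4. {v2, ¬v3, ¬v11} — ¬v3 is true.
  5. {¬v5, v4} — ¬v5 is true.
  6. {v9, v5} — v9 is true.
  7. {v10, ¬v8, v6} — v10 is true.
  8. {v7, v10} — v10 is true.
  9. {¬v9, ¬v5} — ¬v5 is true.
  10. {v7, ¬v3} — ¬v3 is true.
  11. {v1, ¬v5, ¬v8} — v1 is true.
  12. {¬v11, ¬v10, v7} — ¬v11 is true.
  13. {¬v8, v6, ¬v5} — ¬v5 is true.
  14. {v6, ¬v1} — v6 is true.
  15. {¬v6, v8, ¬v11} — v8 is true.
  16. {¬v3, v5, ¬v9} — ¬v3 is true.
  17. {¬v9, v5, v1} — v1 is true.
  18. {¬v8, ¬v1, v7} — v7 is true.
  19. {¬v5, ¬v8} — ¬v5 is true.
  20. {v9, ¬v8} — v9 is true.
  21. {v5, v2} — v2 is true.
  22. {¬v11, ¬v5} — ¬v5 is true.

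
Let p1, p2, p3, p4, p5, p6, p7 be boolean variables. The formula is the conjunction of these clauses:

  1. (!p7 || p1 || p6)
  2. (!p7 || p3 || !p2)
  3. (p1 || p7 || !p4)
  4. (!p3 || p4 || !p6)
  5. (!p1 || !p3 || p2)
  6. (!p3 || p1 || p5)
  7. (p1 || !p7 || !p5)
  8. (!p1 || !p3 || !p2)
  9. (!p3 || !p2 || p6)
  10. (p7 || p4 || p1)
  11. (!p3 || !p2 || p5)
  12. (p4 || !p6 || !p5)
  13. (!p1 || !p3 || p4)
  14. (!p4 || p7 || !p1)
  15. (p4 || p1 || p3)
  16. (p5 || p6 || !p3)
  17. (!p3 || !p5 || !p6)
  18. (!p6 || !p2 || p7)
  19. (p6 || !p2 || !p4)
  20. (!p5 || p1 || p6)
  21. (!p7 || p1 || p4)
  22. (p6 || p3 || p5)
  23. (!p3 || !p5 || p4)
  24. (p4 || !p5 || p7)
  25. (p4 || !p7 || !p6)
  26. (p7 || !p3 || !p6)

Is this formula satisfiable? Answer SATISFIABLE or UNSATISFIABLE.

Branch on p1: take p1 = True.
Try p2 = False.
  then p3 is forced to False.
Try p4 = False.
The remaining clauses are satisfied by p5 = True, p6 = False, p7 = True.
So p1=1  p2=0  p3=0  p4=0  p5=1  p6=0  p7=1 is a satisfying assignment.

SATISFIABLE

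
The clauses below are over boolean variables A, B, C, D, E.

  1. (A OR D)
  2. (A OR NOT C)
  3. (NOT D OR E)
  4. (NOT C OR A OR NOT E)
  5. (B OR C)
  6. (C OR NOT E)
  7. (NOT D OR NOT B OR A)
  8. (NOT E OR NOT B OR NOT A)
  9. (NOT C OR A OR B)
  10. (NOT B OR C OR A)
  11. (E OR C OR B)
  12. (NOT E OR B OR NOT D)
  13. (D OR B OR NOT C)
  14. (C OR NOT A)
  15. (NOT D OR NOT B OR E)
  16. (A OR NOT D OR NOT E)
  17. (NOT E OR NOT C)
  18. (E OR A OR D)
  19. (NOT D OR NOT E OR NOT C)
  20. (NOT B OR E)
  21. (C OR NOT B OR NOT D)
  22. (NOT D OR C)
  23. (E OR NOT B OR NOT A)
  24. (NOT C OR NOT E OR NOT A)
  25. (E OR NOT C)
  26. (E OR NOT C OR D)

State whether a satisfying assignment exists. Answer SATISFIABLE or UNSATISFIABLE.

UNSATISFIABLE

C = True:
  propagation gives A=True, E=False; an empty clause results — contradiction.
C = False:
  propagation gives B=True, E=False; an empty clause results — contradiction.
Every branch closes, so no satisfying assignment exists.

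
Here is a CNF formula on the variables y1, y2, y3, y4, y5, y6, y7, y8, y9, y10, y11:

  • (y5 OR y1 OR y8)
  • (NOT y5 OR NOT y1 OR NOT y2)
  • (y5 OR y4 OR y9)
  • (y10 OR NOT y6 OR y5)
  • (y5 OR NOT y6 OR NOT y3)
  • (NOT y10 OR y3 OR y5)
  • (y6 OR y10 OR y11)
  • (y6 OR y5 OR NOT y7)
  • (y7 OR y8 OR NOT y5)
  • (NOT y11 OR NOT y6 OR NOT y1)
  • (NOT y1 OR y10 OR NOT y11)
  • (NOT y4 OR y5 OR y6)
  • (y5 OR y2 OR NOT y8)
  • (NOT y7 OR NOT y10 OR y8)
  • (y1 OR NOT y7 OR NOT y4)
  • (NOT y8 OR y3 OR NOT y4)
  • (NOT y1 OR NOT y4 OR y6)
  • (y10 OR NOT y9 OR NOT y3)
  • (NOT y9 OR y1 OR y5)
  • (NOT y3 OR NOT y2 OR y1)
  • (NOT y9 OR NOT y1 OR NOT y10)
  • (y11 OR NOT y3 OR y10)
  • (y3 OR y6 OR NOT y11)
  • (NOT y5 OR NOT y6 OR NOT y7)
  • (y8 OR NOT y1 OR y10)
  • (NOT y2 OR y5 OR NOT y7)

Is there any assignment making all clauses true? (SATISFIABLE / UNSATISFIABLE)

Set y1 = False and propagate.
Set y2 = False and propagate.
The remaining clauses are satisfied by y3 = True, y4 = False, y5 = True, y6 = True, y7 = False, y8 = True, y9 = True, y10 = True, y11 = False.
Every clause has at least one true literal under this assignment.
So y1=False  y2=False  y3=True  y4=False  y5=True  y6=True  y7=False  y8=True  y9=True  y10=True  y11=False is a satisfying assignment.

SATISFIABLE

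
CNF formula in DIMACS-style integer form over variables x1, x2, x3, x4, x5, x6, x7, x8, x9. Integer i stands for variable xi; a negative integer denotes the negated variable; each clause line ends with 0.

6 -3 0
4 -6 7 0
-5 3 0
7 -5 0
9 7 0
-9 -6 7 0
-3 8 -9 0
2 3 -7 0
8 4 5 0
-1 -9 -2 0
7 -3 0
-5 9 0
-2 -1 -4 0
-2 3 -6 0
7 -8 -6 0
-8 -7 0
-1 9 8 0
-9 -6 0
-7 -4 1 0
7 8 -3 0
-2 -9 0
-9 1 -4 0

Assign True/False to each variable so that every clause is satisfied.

x1 = False, x2 = False, x3 = False, x4 = False, x5 = False, x6 = False, x7 = False, x8 = True, x9 = True

Check each clause:
  1. (~x3 \/ x6) — ~x3 is true.
  2. (~x6 \/ x7 \/ x4) — ~x6 is true.
  3. (x3 \/ ~x5) — ~x5 is true.
  4. (x7 \/ ~x5) — ~x5 is true.
  5. (x9 \/ x7) — x9 is true.
  6. (~x6 \/ x7 \/ ~x9) — ~x6 is true.
  7. (~x3 \/ x8 \/ ~x9) — x8 is true.
  8. (x3 \/ x2 \/ ~x7) — ~x7 is true.
  9. (x4 \/ x8 \/ x5) — x8 is true.
  10. (~x1 \/ ~x2 \/ ~x9) — ~x1 is true.
  11. (x7 \/ ~x3) — ~x3 is true.
  12. (~x5 \/ x9) — x9 is true.
  13. (~x2 \/ ~x1 \/ ~x4) — ~x4 is true.
  14. (~x2 \/ x3 \/ ~x6) — ~x6 is true.
  15. (~x8 \/ ~x6 \/ x7) — ~x6 is true.
  16. (~x8 \/ ~x7) — ~x7 is true.
  17. (~x1 \/ x9 \/ x8) — x8 is true.
  18. (~x9 \/ ~x6) — ~x6 is true.
  19. (~x4 \/ x1 \/ ~x7) — ~x7 is true.
  20. (x8 \/ x7 \/ ~x3) — x8 is true.
  21. (~x9 \/ ~x2) — ~x2 is true.
  22. (~x4 \/ ~x9 \/ x1) — ~x4 is true.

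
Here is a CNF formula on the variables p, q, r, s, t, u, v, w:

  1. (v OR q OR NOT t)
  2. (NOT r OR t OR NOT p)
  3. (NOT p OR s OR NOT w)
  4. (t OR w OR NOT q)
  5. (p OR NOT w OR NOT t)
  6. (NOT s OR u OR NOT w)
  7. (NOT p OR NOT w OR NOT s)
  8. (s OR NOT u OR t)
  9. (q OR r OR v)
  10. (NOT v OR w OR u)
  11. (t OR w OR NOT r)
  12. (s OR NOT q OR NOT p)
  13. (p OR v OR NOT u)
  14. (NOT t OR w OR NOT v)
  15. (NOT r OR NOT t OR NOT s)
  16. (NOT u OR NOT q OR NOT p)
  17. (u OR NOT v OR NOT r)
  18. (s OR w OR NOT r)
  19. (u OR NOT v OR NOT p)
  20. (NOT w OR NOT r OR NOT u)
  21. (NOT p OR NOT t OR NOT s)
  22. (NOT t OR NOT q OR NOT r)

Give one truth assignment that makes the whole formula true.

p = F, q = F, r = F, s = T, t = F, u = T, v = T, w = F

Set p = False and propagate.
Branch on q: take q = False.
Set r = False and propagate.
  then v is forced to True.
For the remaining variables, s = True, t = False, u = True, w = False works.
Every clause has at least one true literal under this assignment.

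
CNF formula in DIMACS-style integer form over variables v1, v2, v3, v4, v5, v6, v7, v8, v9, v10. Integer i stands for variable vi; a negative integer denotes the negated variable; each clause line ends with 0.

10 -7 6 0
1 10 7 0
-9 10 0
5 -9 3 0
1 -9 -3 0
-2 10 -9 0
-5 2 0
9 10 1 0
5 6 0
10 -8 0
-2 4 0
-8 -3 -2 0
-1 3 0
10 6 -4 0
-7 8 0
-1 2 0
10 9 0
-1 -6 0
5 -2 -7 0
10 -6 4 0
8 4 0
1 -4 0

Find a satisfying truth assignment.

v1=F, v2=F, v3=T, v4=F, v5=F, v6=T, v7=F, v8=T, v9=F, v10=T

Pure literal: v10 appears only positively; assign v10 = True.
Set v1 = False and propagate.
  then v4 is forced to False.
  then v2 is forced to False.
  then v5 is forced to False.
  then v6 is forced to True.
  then v8 is forced to True.
Set v3 = True and propagate.
  then v9 is forced to False.
v7 is now unconstrained; take v7 = False.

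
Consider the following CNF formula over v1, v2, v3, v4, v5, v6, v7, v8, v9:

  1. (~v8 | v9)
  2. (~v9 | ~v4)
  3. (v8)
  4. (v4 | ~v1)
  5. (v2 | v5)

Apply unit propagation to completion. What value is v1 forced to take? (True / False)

Unit clause (v8) sets v8 = True.
(v9 | ~v8) with v8 = True leaves only v9, so v9 = True.
In (~v9 | ~v4), ~v9 is now false; ~v4 must hold, so v4 = False.
In (~v1 | v4), v4 is now false; ~v1 must hold, so v1 = False.

False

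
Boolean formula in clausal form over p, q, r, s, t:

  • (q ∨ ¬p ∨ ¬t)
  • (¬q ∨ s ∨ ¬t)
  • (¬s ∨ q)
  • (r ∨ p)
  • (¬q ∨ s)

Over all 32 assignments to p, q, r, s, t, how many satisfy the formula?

10

Split on q, then s.
  q=T, s=T: t free; 3 ways for (p,r) × 2^1 = 6.
  q=T, s=F: a clause becomes empty — 0.
  q=F, s=T: a clause becomes empty — 0.
  q=F, s=F: remaining (p,r,t) ∈ {(F,T,F); (F,T,T); (T,F,F); (T,T,F)} — 4.
Total: 6 + 0 + 0 + 4 = 10.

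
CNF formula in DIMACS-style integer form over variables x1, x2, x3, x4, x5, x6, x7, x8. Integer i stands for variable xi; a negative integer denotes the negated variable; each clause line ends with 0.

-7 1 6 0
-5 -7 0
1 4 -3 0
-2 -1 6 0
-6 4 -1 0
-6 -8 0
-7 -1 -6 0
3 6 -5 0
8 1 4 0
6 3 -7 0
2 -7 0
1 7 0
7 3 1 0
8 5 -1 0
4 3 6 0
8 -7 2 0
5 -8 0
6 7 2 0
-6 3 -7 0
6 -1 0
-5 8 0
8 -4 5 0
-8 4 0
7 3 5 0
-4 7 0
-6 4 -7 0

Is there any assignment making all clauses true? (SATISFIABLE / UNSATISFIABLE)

x7 = True:
  propagation gives x5=False, x2=True, x8=False, x1=False; an empty clause results — contradiction.
x7 = False:
  propagation gives x1=True, x6=True, x4=True; an empty clause results — contradiction.
Every branch closes, so no satisfying assignment exists.

UNSATISFIABLE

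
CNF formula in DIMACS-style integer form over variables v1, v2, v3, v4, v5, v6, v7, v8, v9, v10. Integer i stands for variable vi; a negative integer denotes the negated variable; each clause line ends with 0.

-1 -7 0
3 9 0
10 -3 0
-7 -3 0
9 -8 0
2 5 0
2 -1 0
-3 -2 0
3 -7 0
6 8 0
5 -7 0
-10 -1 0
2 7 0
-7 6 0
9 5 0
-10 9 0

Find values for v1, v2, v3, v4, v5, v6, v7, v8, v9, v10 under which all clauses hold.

v1 = 0, v2 = 1, v3 = 0, v4 = 1, v5 = 0, v6 = 1, v7 = 0, v8 = 0, v9 = 1, v10 = 0

Check each clause:
  1. (¬v1 ∨ ¬v7) — ¬v7 is true.
  2. (v9 ∨ v3) — v9 is true.
  3. (v10 ∨ ¬v3) — ¬v3 is true.
  4. (¬v7 ∨ ¬v3) — ¬v7 is true.
  5. (v9 ∨ ¬v8) — ¬v8 is true.
  6. (v2 ∨ v5) — v2 is true.
  7. (¬v1 ∨ v2) — v2 is true.
  8. (¬v3 ∨ ¬v2) — ¬v3 is true.
  9. (v3 ∨ ¬v7) — ¬v7 is true.
  10. (v6 ∨ v8) — v6 is true.
  11. (v5 ∨ ¬v7) — ¬v7 is true.
  12. (¬v10 ∨ ¬v1) — ¬v1 is true.
  13. (v2 ∨ v7) — v2 is true.
  14. (v6 ∨ ¬v7) — ¬v7 is true.
  15. (v9 ∨ v5) — v9 is true.
  16. (v9 ∨ ¬v10) — v9 is true.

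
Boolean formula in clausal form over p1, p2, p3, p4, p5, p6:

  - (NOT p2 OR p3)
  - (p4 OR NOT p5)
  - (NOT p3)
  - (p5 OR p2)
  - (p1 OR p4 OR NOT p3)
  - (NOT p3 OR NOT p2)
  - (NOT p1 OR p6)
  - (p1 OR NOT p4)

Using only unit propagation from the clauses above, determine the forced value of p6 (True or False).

Unit clause (NOT p3) sets p3 = False.
(p3 OR NOT p2) with p3 = False leaves only NOT p2, so p2 = False.
(p2 OR p5): since p2 = False, the clause reduces to (p5). p5 = True.
(p4 OR NOT p5): since p5 = True, the clause reduces to (p4). p4 = True.
From (NOT p4 OR p1) and p4 = True: p1 = True.
From (NOT p1 OR p6) and p1 = True: p6 = True.

True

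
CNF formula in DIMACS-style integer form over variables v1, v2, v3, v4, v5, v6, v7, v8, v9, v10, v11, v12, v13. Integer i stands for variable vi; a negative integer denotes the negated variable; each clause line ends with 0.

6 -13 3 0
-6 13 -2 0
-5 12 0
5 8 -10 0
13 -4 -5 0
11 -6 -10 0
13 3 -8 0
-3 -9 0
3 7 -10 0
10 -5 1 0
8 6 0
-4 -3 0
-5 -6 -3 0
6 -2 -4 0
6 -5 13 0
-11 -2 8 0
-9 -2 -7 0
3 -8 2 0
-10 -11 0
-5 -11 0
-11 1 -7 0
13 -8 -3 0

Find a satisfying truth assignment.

v1 occurs only positively in the remaining clauses — set v1 = True.
v4 occurs only negated in the remaining clauses — set v4 = False.
Branch on v2: take v2 = True.
The remaining clauses are satisfied by v3 = False, v5 = True, v6 = True, v7 = False, v8 = True, v9 = False, v10 = False, v11 = False, v12 = True, v13 = True.
Check each clause:
  1. (v3 OR NOT v13 OR v6) — v6 is true.
  2. (NOT v6 OR v13 OR NOT v2) — v13 is true.
  3. (v12 OR NOT v5) — v12 is true.
  4. (v5 OR NOT v10 OR v8) — v8 is true.
  5. (NOT v4 OR v13 OR NOT v5) — NOT v4 is true.
  6. (v11 OR NOT v10 OR NOT v6) — NOT v10 is true.
  7. (v13 OR NOT v8 OR v3) — v13 is true.
  8. (NOT v9 OR NOT v3) — NOT v3 is true.
  9. (NOT v10 OR v7 OR v3) — NOT v10 is true.
  10. (v10 OR v1 OR NOT v5) — v1 is true.
  11. (v8 OR v6) — v8 is true.
  12. (NOT v4 OR NOT v3) — NOT v4 is true.
  13. (NOT v5 OR NOT v6 OR NOT v3) — NOT v3 is true.
  14. (NOT v2 OR v6 OR NOT v4) — NOT v4 is true.
  15. (v13 OR NOT v5 OR v6) — v13 is true.
  16. (v8 OR NOT v11 OR NOT v2) — v8 is true.
  17. (NOT v2 OR NOT v9 OR NOT v7) — NOT v7 is true.
  18. (v3 OR NOT v8 OR v2) — v2 is true.
  19. (NOT v11 OR NOT v10) — NOT v11 is true.
  20. (NOT v5 OR NOT v11) — NOT v11 is true.
  21. (v1 OR NOT v11 OR NOT v7) — v1 is true.
  22. (v13 OR NOT v3 OR NOT v8) — v13 is true.

v1=True, v2=True, v3=False, v4=False, v5=True, v6=True, v7=False, v8=True, v9=False, v10=False, v11=False, v12=True, v13=True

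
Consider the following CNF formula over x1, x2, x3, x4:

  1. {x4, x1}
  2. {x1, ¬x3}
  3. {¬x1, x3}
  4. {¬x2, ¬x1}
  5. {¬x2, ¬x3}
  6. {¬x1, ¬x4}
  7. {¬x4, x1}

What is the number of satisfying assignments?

1

Satisfying assignments:
  x1=T x2=F x3=T x4=F
That's 1 in total.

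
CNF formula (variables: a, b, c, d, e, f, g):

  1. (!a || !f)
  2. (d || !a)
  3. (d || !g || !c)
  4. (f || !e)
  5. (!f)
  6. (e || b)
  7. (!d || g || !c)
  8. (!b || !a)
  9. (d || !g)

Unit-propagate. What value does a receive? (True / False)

False

(!f) is a unit clause: f = False.
From (f || !e) and f = False: e = False.
From (e || b) and e = False: b = True.
In (!a || !b), !b is now false; !a must hold, so a = False.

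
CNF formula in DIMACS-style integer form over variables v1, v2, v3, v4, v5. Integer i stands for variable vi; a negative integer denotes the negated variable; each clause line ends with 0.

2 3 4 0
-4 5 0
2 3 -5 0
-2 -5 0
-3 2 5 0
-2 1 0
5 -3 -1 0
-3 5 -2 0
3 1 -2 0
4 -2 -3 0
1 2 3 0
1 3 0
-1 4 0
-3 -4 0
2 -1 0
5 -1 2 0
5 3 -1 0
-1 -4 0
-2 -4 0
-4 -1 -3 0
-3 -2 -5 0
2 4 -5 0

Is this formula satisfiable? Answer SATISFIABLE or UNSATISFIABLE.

UNSATISFIABLE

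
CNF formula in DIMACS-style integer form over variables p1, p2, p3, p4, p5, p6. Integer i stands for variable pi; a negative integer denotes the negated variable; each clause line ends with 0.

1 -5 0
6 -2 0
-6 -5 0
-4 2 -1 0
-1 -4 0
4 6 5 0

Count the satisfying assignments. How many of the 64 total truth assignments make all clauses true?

Case analysis on p1 and p4:
  p1=T, p4=T: a clause becomes empty — 0.
  p1=T, p4=F: p3 free; 3 ways for (p2,p5,p6) × 2^1 = 6.
  p1=F, p4=T: p3 free; 3 ways for (p2,p5,p6) × 2^1 = 6.
  p1=F, p4=F: remaining (p2,p3,p5,p6) ∈ {(F,F,F,T); (F,T,F,T); (T,F,F,T); (T,T,F,T)} — 4.
Total: 0 + 6 + 6 + 4 = 16.

16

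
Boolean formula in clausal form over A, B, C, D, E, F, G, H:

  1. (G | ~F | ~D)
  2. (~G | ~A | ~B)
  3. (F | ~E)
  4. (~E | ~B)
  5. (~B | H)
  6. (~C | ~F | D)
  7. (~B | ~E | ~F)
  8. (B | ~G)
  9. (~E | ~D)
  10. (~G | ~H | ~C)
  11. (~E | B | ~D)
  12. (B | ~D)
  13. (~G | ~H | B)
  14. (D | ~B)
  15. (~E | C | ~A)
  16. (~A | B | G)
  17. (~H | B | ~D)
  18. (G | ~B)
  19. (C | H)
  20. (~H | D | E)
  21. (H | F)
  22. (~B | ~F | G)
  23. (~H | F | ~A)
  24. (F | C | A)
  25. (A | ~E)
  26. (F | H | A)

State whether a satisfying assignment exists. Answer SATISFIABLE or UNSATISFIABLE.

SATISFIABLE

Branch on A: take A = False.
  then E is forced to False.
Branch on B: take B = True.
  then H is forced to True.
  then D is forced to True.
  then G is forced to True.
  then C is forced to False.
  then F is forced to True.
So A = F, B = T, C = F, D = T, E = F, F = T, G = T, H = T is a satisfying assignment.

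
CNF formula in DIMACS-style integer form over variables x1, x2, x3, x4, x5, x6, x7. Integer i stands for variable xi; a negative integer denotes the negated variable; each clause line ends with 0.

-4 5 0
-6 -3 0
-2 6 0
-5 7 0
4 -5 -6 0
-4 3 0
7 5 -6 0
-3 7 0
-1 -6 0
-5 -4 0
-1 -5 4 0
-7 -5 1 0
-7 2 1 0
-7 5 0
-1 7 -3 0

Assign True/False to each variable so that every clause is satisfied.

Try x1 = True.
  then x6 is forced to False.
  then x2 is forced to False.
Set x3 = False and propagate.
  then x4 is forced to False.
  then x5 is forced to False.
  then x7 is forced to False.
Check each clause:
  1. (~x4 | x5) — ~x4 is true.
  2. (~x6 | ~x3) — ~x6 is true.
  3. (~x2 | x6) — ~x2 is true.
  4. (~x5 | x7) — ~x5 is true.
  5. (x4 | ~x5 | ~x6) — ~x6 is true.
  6. (x3 | ~x4) — ~x4 is true.
  7. (x5 | x7 | ~x6) — ~x6 is true.
  8. (~x3 | x7) — ~x3 is true.
  9. (~x6 | ~x1) — ~x6 is true.
  10. (~x4 | ~x5) — ~x5 is true.
  11. (~x5 | ~x1 | x4) — ~x5 is true.
  12. (~x5 | x1 | ~x7) — x1 is true.
  13. (~x7 | x1 | x2) — x1 is true.
  14. (~x7 | x5) — ~x7 is true.
  15. (x7 | ~x3 | ~x1) — ~x3 is true.

x1 = T  x2 = F  x3 = F  x4 = F  x5 = F  x6 = F  x7 = F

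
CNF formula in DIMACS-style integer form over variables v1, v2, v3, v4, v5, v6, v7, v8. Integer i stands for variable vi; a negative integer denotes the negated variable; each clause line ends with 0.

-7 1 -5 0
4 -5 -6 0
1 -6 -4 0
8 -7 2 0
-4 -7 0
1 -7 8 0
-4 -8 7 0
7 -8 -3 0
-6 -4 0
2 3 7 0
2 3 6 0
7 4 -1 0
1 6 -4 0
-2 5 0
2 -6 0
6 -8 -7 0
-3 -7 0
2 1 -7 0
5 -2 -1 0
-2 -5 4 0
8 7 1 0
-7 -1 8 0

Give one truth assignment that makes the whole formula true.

v1=1  v2=1  v3=1  v4=1  v5=1  v6=0  v7=0  v8=0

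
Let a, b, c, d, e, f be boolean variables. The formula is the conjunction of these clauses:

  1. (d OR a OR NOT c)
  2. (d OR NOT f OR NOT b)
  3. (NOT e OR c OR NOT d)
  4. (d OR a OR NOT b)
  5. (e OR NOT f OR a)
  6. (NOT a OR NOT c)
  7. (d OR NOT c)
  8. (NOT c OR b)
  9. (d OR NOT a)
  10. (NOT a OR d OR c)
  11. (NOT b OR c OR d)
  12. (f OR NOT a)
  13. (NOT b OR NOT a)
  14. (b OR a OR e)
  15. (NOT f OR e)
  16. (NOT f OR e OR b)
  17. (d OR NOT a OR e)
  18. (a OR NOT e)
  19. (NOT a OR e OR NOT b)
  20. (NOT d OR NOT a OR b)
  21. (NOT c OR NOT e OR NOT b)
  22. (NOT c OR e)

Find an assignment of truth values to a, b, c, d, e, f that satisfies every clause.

a = False, b = True, c = False, d = True, e = False, f = False

Check each clause:
  1. (a OR NOT c OR d) — d is true.
  2. (d OR NOT f OR NOT b) — NOT f is true.
  3. (c OR NOT d OR NOT e) — NOT e is true.
  4. (d OR a OR NOT b) — d is true.
  5. (e OR NOT f OR a) — NOT f is true.
  6. (NOT a OR NOT c) — NOT c is true.
  7. (NOT c OR d) — d is true.
  8. (NOT c OR b) — b is true.
  9. (NOT a OR d) — d is true.
  10. (NOT a OR c OR d) — d is true.
  11. (NOT b OR d OR c) — d is true.
  12. (NOT a OR f) — NOT a is true.
  13. (NOT a OR NOT b) — NOT a is true.
  14. (b OR a OR e) — b is true.
  15. (NOT f OR e) — NOT f is true.
  16. (b OR e OR NOT f) — b is true.
  17. (e OR d OR NOT a) — d is true.
  18. (NOT e OR a) — NOT e is true.
  19. (NOT b OR NOT a OR e) — NOT a is true.
  20. (NOT d OR NOT a OR b) — b is true.
  21. (NOT b OR NOT c OR NOT e) — NOT e is true.
  22. (NOT c OR e) — NOT c is true.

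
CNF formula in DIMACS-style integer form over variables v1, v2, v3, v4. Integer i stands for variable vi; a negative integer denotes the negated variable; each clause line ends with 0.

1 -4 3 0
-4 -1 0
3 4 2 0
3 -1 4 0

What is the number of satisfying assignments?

7

Satisfying assignments:
  v1=0 v2=0 v3=1 v4=0
  v1=0 v2=0 v3=1 v4=1
  v1=0 v2=1 v3=0 v4=0
  v1=0 v2=1 v3=1 v4=0
  v1=0 v2=1 v3=1 v4=1
  v1=1 v2=0 v3=1 v4=0
  v1=1 v2=1 v3=1 v4=0
That's 7 in total.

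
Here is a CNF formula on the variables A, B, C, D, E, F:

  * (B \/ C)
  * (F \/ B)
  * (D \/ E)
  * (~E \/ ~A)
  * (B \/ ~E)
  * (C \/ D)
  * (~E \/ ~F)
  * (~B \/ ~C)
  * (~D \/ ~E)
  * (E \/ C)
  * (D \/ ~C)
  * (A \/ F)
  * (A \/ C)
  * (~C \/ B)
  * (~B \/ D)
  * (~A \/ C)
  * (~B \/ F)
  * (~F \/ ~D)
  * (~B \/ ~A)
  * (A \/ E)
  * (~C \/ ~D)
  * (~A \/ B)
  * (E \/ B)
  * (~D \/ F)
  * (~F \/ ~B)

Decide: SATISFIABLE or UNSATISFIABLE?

UNSATISFIABLE

B = True:
  propagation gives C=False, D=True, E=False; an empty clause results — contradiction.
B = False:
  propagation gives C=True; an empty clause results — contradiction.
Every branch closes, so no satisfying assignment exists.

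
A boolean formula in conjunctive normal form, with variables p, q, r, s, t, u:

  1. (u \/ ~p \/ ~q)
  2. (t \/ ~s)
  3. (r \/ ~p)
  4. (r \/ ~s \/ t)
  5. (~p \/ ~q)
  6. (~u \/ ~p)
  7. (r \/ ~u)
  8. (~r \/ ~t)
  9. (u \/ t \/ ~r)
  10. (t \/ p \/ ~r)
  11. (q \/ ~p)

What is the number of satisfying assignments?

Satisfying assignments:
  p=0 q=0 r=0 s=0 t=0 u=0
  p=0 q=0 r=0 s=0 t=1 u=0
  p=0 q=0 r=0 s=1 t=1 u=0
  p=0 q=1 r=0 s=0 t=0 u=0
  p=0 q=1 r=0 s=0 t=1 u=0
  p=0 q=1 r=0 s=1 t=1 u=0
Count: 6.

6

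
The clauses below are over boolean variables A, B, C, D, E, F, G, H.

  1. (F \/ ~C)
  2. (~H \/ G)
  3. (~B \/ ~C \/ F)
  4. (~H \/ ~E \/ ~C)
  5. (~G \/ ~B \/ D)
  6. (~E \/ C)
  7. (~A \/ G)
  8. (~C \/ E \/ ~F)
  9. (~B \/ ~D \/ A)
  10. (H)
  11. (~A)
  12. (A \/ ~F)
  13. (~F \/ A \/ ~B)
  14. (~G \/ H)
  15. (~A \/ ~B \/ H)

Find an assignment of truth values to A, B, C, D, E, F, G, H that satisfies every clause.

(H) is a unit clause, so H = True.
The clause (G) is unit: G must be True.
Unit propagation: (~A) forces A = False.
The clause (~F) is unit: F must be False.
Unit propagation: (~C) forces C = False.
(~E) is a unit clause, so E = False.
Pure literal: B appears only negated; assign B = False.
D is now unconstrained; take D = True.
Every clause has at least one true literal under this assignment.

A=False  B=False  C=False  D=True  E=False  F=False  G=True  H=True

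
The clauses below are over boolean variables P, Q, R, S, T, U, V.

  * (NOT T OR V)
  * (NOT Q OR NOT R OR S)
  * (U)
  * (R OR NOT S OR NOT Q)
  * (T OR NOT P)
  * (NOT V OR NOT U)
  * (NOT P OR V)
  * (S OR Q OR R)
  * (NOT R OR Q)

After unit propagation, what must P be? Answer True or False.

False

(U) is a unit clause: U = True.
From (NOT V OR NOT U) and U = True: V = False.
(NOT T OR V) with V = False leaves only NOT T, so T = False.
(NOT P OR T): since T = False, the clause reduces to (NOT P). P = False.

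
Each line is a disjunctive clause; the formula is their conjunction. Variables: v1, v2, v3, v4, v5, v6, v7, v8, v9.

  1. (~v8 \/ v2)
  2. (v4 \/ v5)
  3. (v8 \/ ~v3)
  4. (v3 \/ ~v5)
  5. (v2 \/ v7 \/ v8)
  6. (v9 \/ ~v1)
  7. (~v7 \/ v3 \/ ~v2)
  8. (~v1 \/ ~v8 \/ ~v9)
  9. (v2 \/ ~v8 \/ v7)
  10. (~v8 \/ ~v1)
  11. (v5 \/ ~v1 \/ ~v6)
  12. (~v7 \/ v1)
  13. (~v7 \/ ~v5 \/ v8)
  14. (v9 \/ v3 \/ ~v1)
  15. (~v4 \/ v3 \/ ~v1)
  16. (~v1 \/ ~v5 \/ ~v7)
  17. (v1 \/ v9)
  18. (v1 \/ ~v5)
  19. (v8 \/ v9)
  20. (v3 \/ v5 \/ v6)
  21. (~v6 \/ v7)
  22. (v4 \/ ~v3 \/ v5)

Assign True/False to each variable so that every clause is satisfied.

v1=0, v2=1, v3=1, v4=1, v5=0, v6=0, v7=0, v8=1, v9=1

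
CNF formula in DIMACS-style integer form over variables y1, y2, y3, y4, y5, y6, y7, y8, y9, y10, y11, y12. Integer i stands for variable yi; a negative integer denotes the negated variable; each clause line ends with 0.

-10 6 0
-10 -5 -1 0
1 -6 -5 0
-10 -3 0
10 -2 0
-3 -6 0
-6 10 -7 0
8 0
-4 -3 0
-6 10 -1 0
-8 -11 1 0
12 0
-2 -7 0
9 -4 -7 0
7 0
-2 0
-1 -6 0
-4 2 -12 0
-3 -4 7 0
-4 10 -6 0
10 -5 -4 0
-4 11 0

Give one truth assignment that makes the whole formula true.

y1=F, y2=F, y3=F, y4=F, y5=F, y6=T, y7=T, y8=T, y9=F, y10=T, y11=F, y12=T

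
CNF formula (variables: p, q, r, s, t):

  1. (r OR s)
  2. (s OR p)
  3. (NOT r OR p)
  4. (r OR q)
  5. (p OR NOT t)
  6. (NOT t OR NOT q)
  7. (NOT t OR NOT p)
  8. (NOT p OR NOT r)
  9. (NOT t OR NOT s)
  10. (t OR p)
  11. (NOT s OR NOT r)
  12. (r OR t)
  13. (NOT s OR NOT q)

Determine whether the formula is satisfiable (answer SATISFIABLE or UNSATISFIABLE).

UNSATISFIABLE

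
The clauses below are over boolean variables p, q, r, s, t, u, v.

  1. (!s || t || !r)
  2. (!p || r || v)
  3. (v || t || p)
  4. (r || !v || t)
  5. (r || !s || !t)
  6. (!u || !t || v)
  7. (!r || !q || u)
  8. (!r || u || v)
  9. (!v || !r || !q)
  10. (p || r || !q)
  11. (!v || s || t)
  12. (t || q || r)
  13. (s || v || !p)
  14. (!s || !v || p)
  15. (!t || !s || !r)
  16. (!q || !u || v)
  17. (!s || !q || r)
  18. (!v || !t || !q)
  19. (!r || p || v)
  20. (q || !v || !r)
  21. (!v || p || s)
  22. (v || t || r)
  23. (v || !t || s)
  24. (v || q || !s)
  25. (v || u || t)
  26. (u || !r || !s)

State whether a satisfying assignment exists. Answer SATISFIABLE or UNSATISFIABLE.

SATISFIABLE

Set p = True and propagate.
Branch on q: take q = False.
Set r = False and propagate.
  then v is forced to True.
  then t is forced to True.
  then s is forced to False.
u is now unconstrained; take u = False.
So p = T, q = F, r = F, s = F, t = T, u = F, v = T is a satisfying assignment.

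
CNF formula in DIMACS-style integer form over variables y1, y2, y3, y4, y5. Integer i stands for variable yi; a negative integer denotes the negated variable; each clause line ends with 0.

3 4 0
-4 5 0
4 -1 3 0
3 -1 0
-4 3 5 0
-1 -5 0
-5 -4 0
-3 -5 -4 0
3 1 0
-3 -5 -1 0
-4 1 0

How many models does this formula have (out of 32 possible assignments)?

Satisfying assignments:
  y1=F y2=F y3=T y4=F y5=F
  y1=F y2=F y3=T y4=F y5=T
  y1=F y2=T y3=T y4=F y5=F
  y1=F y2=T y3=T y4=F y5=T
  y1=T y2=F y3=T y4=F y5=F
  y1=T y2=T y3=T y4=F y5=F
That's 6 in total.

6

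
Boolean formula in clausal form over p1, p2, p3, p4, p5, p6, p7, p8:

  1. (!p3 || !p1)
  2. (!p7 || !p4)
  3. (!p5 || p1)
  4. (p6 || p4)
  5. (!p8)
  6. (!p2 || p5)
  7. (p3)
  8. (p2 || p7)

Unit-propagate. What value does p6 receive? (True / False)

(!p8) is a unit clause: p8 = False.
(p3) is a unit clause: p3 = True.
(!p1 || !p3): since p3 = True, the clause reduces to (!p1). p1 = False.
In (!p5 || p1), p1 is now false; !p5 must hold, so p5 = False.
(p5 || !p2): since p5 = False, the clause reduces to (!p2). p2 = False.
(p7 || p2): since p2 = False, the clause reduces to (p7). p7 = True.
In (!p4 || !p7), !p7 is now false; !p4 must hold, so p4 = False.
(p6 || p4): since p4 = False, the clause reduces to (p6). p6 = True.

True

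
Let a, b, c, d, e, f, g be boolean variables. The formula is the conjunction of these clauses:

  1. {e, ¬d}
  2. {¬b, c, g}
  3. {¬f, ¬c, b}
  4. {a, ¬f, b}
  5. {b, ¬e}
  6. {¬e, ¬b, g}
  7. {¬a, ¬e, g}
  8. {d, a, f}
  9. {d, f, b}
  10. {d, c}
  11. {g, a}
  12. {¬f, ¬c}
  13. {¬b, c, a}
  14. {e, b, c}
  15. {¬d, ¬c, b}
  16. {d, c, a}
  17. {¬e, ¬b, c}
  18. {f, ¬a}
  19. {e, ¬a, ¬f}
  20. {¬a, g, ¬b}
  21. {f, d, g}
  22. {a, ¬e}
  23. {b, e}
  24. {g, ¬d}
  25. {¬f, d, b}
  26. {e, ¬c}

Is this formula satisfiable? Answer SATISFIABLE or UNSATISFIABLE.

UNSATISFIABLE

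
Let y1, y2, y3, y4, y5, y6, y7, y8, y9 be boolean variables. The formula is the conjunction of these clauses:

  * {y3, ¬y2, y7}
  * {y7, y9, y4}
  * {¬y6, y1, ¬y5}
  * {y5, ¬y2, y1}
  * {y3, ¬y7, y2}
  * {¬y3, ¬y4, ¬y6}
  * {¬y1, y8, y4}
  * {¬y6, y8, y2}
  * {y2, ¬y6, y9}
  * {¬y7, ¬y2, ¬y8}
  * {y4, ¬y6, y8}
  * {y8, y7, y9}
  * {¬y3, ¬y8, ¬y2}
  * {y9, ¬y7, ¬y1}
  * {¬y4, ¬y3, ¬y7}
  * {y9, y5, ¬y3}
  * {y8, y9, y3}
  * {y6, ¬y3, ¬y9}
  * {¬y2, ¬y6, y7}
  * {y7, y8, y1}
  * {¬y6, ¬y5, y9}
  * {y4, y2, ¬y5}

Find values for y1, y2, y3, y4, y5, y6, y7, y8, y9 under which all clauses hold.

y1 = False, y2 = False, y3 = False, y4 = True, y5 = True, y6 = False, y7 = False, y8 = True, y9 = False

Check each clause:
  1. {y3, ¬y2, y7} — ¬y2 is true.
  2. {y7, y9, y4} — y4 is true.
  3. {y1, ¬y6, ¬y5} — ¬y6 is true.
  4. {y5, ¬y2, y1} — y5 is true.
  5. {y3, ¬y7, y2} — ¬y7 is true.
  6. {¬y4, ¬y6, ¬y3} — ¬y6 is true.
  7. {¬y1, y8, y4} — y8 is true.
  8. {¬y6, y8, y2} — y8 is true.
  9. {y2, y9, ¬y6} — ¬y6 is true.
  10. {¬y2, ¬y7, ¬y8} — ¬y7 is true.
  11. {y8, ¬y6, y4} — y8 is true.
  12. {y7, y9, y8} — y8 is true.
  13. {¬y2, ¬y3, ¬y8} — ¬y3 is true.
  14. {¬y7, ¬y1, y9} — ¬y7 is true.
  15. {¬y7, ¬y4, ¬y3} — ¬y7 is true.
  16. {¬y3, y9, y5} — ¬y3 is true.
  17. {y9, y3, y8} — y8 is true.
  18. {¬y9, y6, ¬y3} — ¬y3 is true.
  19. {¬y2, y7, ¬y6} — ¬y6 is true.
  20. {y8, y1, y7} — y8 is true.
  21. {¬y6, y9, ¬y5} — ¬y6 is true.
  22. {y2, ¬y5, y4} — y4 is true.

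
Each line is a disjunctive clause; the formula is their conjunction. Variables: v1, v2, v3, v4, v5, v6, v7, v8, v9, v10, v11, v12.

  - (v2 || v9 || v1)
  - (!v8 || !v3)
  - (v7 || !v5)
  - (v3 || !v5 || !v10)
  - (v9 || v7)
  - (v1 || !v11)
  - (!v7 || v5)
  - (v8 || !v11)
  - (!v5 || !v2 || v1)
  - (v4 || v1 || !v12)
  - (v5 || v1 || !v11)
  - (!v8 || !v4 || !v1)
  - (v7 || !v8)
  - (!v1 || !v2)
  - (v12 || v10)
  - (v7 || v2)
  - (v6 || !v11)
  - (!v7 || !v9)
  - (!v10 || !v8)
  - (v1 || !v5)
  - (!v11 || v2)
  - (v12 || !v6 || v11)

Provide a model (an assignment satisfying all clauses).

Try v1 = True.
  then v2 is forced to False.
  then v7 is forced to True.
  then v5 is forced to True.
  then v9 is forced to False.
  then v11 is forced to False.
Branch on v3: take v3 = True.
  then v8 is forced to False.
The remaining clauses are satisfied by v4 = True, v6 = True, v10 = True, v12 = True.

v1=True  v2=False  v3=True  v4=True  v5=True  v6=True  v7=True  v8=False  v9=False  v10=True  v11=False  v12=True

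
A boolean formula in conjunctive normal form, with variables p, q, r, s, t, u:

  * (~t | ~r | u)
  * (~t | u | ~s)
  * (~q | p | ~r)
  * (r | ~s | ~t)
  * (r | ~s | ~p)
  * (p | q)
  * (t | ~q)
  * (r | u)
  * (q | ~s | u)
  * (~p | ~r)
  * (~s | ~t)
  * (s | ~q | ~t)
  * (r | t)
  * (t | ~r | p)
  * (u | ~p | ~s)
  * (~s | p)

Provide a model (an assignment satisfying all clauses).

p=1, q=0, r=0, s=0, t=1, u=1

u occurs only positively in the remaining clauses — set u = True.
Try p = True.
  then r is forced to False.
  then s is forced to False.
  then t is forced to True.
  then q is forced to False.
Every clause has at least one true literal under this assignment.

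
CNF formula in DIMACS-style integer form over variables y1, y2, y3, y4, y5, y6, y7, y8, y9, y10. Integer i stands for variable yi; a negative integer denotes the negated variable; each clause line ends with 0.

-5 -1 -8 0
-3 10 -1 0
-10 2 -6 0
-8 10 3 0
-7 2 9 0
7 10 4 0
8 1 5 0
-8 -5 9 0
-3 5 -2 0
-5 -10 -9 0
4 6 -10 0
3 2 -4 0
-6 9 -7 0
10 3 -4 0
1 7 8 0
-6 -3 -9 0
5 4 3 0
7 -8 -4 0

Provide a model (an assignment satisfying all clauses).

y1=False, y2=False, y3=True, y4=True, y5=True, y6=False, y7=True, y8=True, y9=True, y10=False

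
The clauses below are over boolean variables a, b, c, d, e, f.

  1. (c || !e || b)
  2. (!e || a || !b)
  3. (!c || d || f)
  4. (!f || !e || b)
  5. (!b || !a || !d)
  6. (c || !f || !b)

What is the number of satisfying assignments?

25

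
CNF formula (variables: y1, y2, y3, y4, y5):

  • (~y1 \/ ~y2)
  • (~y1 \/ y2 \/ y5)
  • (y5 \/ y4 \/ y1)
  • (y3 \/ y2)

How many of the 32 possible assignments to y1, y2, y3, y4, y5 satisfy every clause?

11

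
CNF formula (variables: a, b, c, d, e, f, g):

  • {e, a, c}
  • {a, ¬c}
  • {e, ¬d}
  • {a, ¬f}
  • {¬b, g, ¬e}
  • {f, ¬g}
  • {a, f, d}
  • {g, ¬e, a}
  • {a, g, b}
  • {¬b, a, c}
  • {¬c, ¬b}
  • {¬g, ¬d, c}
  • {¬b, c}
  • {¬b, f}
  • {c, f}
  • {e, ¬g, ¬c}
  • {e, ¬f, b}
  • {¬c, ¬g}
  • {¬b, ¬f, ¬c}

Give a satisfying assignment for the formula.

Pure literal: a appears only positively; assign a = True.
Branch on b: take b = False.
Set c = False and propagate.
  then f is forced to True.
  then e is forced to True.
For the remaining variables, d = True, g = False works.
Check each clause:
  1. {c, e, a} — a is true.
  2. {¬c, a} — a is true.
  3. {¬d, e} — e is true.
  4. {¬f, a} — a is true.
  5. {g, ¬b, ¬e} — ¬b is true.
  6. {f, ¬g} — ¬g is true.
  7. {d, f, a} — a is true.
  8. {a, ¬e, g} — a is true.
  9. {b, g, a} — a is true.
  10. {¬b, a, c} — a is true.
  11. {¬b, ¬c} — ¬c is true.
  12. {¬d, c, ¬g} — ¬g is true.
  13. {c, ¬b} — ¬b is true.
  14. {¬b, f} — f is true.
  15. {c, f} — f is true.
  16. {¬c, ¬g, e} — ¬g is true.
  17. {¬f, b, e} — e is true.
  18. {¬c, ¬g} — ¬g is true.
  19. {¬c, ¬f, ¬b} — ¬c is true.

a=T, b=F, c=F, d=T, e=T, f=T, g=F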